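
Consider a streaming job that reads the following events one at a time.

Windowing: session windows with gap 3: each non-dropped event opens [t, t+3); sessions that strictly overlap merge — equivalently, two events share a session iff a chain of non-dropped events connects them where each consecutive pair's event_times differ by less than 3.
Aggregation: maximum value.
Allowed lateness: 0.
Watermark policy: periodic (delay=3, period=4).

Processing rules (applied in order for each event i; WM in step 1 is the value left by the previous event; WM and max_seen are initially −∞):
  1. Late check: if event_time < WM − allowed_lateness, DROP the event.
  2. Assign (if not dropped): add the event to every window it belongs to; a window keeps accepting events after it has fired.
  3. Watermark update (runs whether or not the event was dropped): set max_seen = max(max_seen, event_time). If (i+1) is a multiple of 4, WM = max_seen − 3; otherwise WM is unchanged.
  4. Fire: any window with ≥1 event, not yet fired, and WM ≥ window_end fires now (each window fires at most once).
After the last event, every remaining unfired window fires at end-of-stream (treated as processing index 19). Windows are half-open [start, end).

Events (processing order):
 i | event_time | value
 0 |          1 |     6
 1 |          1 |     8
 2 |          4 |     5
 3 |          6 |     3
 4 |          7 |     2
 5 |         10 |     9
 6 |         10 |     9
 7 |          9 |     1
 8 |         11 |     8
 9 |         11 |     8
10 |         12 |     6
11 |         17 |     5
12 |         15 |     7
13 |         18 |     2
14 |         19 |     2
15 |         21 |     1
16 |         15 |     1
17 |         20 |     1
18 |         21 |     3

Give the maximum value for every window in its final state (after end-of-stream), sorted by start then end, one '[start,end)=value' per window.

[1,4)=8 [4,15)=9 [15,24)=7

i=0 t=1 v=6: → [1,4); WM=−∞
i=1 t=1 v=8: → [1,4); WM=−∞
i=2 t=4 v=5: → [4,7); WM=−∞
i=3 t=6 v=3: → [4,9); WM=3
i=4 t=7 v=2: → [4,10); WM=3
i=5 t=10 v=9: → [10,13); WM=3
i=6 t=10 v=9: → [10,13); WM=3
i=7 t=9 v=1: → [4,13); WM=7
i=8 t=11 v=8: → [4,14); WM=7
i=9 t=11 v=8: → [4,14); WM=7
i=10 t=12 v=6: → [4,15); WM=7
i=11 t=17 v=5: → [17,20); WM=14
i=12 t=15 v=7: → [15,20); WM=14
i=13 t=18 v=2: → [15,21); WM=14
i=14 t=19 v=2: → [15,22); WM=14
i=15 t=21 v=1: → [15,24); WM=18
i=16 t=15 v=1: DROP (t<18-0); WM=18
i=17 t=20 v=1: → [15,24); WM=18
i=18 t=21 v=3: → [15,24); WM=18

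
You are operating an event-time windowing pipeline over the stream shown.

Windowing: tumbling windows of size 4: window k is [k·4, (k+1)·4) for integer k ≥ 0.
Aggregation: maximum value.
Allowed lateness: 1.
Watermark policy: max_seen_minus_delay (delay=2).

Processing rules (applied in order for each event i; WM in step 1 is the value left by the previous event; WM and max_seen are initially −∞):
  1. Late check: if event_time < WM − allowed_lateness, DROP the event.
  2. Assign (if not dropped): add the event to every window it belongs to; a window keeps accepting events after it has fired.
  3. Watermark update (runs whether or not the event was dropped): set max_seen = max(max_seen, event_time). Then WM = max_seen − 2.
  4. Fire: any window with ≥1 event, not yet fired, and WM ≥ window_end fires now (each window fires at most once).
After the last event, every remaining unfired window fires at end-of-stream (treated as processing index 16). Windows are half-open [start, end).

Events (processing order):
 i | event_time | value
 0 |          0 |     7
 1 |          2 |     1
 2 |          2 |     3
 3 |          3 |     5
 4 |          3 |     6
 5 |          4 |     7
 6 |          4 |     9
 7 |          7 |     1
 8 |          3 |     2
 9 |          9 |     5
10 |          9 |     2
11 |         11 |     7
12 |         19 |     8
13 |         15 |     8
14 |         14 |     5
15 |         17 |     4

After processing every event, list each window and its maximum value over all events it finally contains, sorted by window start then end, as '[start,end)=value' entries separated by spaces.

[0,4)=7 [4,8)=9 [8,12)=7 [16,20)=8

i=0 t=0 v=7: → [0,4); WM=-2
i=1 t=2 v=1: → [0,4); WM=0
i=2 t=2 v=3: → [0,4); WM=0
i=3 t=3 v=5: → [0,4); WM=1
i=4 t=3 v=6: → [0,4); WM=1
i=5 t=4 v=7: → [4,8); WM=2
i=6 t=4 v=9: → [4,8); WM=2
i=7 t=7 v=1: → [4,8); WM=5; [0,4) fires=7
i=8 t=3 v=2: DROP (t<5-1); WM=5
i=9 t=9 v=5: → [8,12); WM=7
i=10 t=9 v=2: → [8,12); WM=7
i=11 t=11 v=7: → [8,12); WM=9; [4,8) fires=9
i=12 t=19 v=8: → [16,20); WM=17; [8,12) fires=7
i=13 t=15 v=8: DROP (t<17-1); WM=17
i=14 t=14 v=5: DROP (t<17-1); WM=17
i=15 t=17 v=4: → [16,20); WM=17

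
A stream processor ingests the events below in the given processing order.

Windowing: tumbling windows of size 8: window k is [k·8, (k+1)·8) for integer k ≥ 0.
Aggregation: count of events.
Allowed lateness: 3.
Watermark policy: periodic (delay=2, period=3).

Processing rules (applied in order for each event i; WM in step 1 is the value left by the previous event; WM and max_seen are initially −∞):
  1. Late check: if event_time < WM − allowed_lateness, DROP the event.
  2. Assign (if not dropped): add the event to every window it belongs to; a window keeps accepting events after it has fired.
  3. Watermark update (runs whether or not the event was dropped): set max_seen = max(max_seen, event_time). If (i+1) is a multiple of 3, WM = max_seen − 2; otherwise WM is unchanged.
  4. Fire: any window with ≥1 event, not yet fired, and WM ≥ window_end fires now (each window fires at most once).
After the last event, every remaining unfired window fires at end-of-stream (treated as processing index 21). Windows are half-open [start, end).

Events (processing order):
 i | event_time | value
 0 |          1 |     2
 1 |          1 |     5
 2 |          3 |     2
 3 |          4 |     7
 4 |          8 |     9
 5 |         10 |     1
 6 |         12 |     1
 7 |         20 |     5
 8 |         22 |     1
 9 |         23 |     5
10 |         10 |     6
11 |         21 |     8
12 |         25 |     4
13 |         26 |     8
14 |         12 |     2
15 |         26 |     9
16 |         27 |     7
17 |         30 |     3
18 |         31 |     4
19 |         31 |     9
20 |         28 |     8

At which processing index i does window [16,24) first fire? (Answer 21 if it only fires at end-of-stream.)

i=0 t=1 v=2: → [0,8); WM=−∞
i=1 t=1 v=5: → [0,8); WM=−∞
i=2 t=3 v=2: → [0,8); WM=1
i=3 t=4 v=7: → [0,8); WM=1
i=4 t=8 v=9: → [8,16); WM=1
i=5 t=10 v=1: → [8,16); WM=8; [0,8) fires=4
i=6 t=12 v=1: → [8,16); WM=8
i=7 t=20 v=5: → [16,24); WM=8
i=8 t=22 v=1: → [16,24); WM=20; [8,16) fires=3
i=9 t=23 v=5: → [16,24); WM=20
i=10 t=10 v=6: DROP (t<20-3); WM=20
i=11 t=21 v=8: → [16,24); WM=21
i=12 t=25 v=4: → [24,32); WM=21
i=13 t=26 v=8: → [24,32); WM=21
i=14 t=12 v=2: DROP (t<21-3); WM=24; [16,24) fires=4
i=15 t=26 v=9: → [24,32); WM=24
i=16 t=27 v=7: → [24,32); WM=24
i=17 t=30 v=3: → [24,32); WM=28
i=18 t=31 v=4: → [24,32); WM=28
i=19 t=31 v=9: → [24,32); WM=28
i=20 t=28 v=8: → [24,32); WM=29

14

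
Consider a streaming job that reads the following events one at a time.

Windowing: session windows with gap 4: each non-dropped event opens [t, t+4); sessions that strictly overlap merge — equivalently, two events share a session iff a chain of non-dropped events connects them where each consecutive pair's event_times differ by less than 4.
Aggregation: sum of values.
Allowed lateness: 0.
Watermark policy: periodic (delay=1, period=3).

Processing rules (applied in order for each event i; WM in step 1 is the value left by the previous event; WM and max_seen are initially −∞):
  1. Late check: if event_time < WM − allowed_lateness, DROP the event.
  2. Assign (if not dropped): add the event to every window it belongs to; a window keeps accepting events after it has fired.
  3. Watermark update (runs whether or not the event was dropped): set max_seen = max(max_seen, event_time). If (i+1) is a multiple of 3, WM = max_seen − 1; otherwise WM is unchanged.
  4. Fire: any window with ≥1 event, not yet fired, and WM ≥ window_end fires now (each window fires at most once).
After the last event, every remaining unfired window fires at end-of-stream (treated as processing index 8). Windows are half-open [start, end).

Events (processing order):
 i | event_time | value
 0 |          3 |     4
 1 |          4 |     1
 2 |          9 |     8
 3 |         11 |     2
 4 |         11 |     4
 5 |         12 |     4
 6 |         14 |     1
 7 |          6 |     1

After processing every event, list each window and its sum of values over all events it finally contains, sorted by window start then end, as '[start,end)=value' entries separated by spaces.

i=0 t=3 v=4: → [3,7); WM=−∞
i=1 t=4 v=1: → [3,8); WM=−∞
i=2 t=9 v=8: → [9,13); WM=8
i=3 t=11 v=2: → [9,15); WM=8
i=4 t=11 v=4: → [9,15); WM=8
i=5 t=12 v=4: → [9,16); WM=11
i=6 t=14 v=1: → [9,18); WM=11
i=7 t=6 v=1: DROP (t<11-0); WM=11

[3,8)=5 [9,18)=19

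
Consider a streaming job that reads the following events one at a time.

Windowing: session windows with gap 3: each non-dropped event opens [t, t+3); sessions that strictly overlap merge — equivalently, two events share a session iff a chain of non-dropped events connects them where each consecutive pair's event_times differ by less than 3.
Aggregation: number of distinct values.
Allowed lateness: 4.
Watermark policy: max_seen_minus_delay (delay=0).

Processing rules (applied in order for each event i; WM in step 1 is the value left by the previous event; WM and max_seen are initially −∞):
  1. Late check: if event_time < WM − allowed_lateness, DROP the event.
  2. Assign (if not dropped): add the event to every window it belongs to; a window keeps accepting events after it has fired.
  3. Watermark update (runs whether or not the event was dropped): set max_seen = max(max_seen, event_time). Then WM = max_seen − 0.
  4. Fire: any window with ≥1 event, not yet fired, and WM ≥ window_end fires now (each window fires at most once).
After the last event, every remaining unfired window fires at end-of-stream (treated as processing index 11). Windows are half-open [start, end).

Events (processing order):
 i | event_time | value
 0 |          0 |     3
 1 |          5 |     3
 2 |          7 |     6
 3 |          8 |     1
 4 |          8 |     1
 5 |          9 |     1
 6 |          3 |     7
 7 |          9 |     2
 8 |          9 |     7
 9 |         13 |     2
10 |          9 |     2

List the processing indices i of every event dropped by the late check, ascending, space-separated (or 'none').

i=0 t=0 v=3: → [0,3); WM=0
i=1 t=5 v=3: → [5,8); WM=5
i=2 t=7 v=6: → [5,10); WM=7
i=3 t=8 v=1: → [5,11); WM=8
i=4 t=8 v=1: → [5,11); WM=8
i=5 t=9 v=1: → [5,12); WM=9
i=6 t=3 v=7: DROP (t<9-4); WM=9
i=7 t=9 v=2: → [5,12); WM=9
i=8 t=9 v=7: → [5,12); WM=9
i=9 t=13 v=2: → [13,16); WM=13
i=10 t=9 v=2: → [5,12); WM=13

6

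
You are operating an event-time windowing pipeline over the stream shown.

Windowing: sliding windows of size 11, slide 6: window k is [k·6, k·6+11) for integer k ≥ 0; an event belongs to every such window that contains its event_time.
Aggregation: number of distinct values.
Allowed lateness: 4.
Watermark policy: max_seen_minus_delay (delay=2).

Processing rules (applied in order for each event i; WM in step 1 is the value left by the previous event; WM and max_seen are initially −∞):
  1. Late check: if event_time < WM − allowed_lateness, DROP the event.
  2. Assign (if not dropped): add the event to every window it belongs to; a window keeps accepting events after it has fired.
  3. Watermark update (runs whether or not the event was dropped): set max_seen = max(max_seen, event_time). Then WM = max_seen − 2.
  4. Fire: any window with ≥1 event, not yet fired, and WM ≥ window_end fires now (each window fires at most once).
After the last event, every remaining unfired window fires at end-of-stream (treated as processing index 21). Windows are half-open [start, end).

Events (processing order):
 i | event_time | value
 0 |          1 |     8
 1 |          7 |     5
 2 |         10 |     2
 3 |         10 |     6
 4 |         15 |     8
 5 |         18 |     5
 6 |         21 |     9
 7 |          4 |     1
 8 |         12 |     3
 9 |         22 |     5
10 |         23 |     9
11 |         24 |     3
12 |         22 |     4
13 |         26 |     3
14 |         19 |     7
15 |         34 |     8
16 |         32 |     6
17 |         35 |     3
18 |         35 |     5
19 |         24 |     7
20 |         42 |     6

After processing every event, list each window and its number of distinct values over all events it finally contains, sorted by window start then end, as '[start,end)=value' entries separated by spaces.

i=0 t=1 v=8: → [0,11); WM=-1
i=1 t=7 v=5: → [6,17),[0,11); WM=5
i=2 t=10 v=2: → [6,17),[0,11); WM=8
i=3 t=10 v=6: → [6,17),[0,11); WM=8
i=4 t=15 v=8: → [12,23),[6,17); WM=13; [0,11) fires=4
i=5 t=18 v=5: → [18,29),[12,23); WM=16
i=6 t=21 v=9: → [18,29),[12,23); WM=19; [6,17) fires=4
i=7 t=4 v=1: DROP (t<19-4); WM=19
i=8 t=12 v=3: DROP (t<19-4); WM=19
i=9 t=22 v=5: → [18,29),[12,23); WM=20
i=10 t=23 v=9: → [18,29); WM=21
i=11 t=24 v=3: → [24,35),[18,29); WM=22
i=12 t=22 v=4: → [18,29),[12,23); WM=22
i=13 t=26 v=3: → [24,35),[18,29); WM=24; [12,23) fires=4
i=14 t=19 v=7: DROP (t<24-4); WM=24
i=15 t=34 v=8: → [30,41),[24,35); WM=32; [18,29) fires=4
i=16 t=32 v=6: → [30,41),[24,35); WM=32
i=17 t=35 v=3: → [30,41); WM=33
i=18 t=35 v=5: → [30,41); WM=33
i=19 t=24 v=7: DROP (t<33-4); WM=33
i=20 t=42 v=6: → [42,53),[36,47); WM=40; [24,35) fires=3

[0,11)=4 [6,17)=4 [12,23)=4 [18,29)=4 [24,35)=3 [30,41)=4 [36,47)=1 [42,53)=1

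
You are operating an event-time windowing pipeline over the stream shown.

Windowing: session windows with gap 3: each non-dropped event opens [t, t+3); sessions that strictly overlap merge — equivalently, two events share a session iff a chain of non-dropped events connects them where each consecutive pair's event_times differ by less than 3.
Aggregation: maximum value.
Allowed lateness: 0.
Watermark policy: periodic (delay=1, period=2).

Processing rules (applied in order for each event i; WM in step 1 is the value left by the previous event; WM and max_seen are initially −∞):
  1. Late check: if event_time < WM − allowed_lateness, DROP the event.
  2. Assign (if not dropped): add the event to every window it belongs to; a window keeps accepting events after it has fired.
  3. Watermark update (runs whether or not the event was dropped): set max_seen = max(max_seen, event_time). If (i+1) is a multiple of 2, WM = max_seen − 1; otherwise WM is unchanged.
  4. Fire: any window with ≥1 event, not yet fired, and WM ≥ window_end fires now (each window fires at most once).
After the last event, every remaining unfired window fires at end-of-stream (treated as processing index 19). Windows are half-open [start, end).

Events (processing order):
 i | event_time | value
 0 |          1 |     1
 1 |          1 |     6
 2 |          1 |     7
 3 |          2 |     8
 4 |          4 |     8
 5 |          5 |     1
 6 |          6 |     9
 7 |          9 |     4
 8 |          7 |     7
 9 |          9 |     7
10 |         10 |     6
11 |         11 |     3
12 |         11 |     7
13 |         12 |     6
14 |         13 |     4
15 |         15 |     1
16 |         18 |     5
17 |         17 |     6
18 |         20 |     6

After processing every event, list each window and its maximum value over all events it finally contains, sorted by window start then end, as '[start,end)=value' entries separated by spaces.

[1,9)=9 [9,23)=7

i=0 t=1 v=1: → [1,4); WM=−∞
i=1 t=1 v=6: → [1,4); WM=0
i=2 t=1 v=7: → [1,4); WM=0
i=3 t=2 v=8: → [1,5); WM=1
i=4 t=4 v=8: → [1,7); WM=1
i=5 t=5 v=1: → [1,8); WM=4
i=6 t=6 v=9: → [1,9); WM=4
i=7 t=9 v=4: → [9,12); WM=8
i=8 t=7 v=7: DROP (t<8-0); WM=8
i=9 t=9 v=7: → [9,12); WM=8
i=10 t=10 v=6: → [9,13); WM=8
i=11 t=11 v=3: → [9,14); WM=10
i=12 t=11 v=7: → [9,14); WM=10
i=13 t=12 v=6: → [9,15); WM=11
i=14 t=13 v=4: → [9,16); WM=11
i=15 t=15 v=1: → [9,18); WM=14
i=16 t=18 v=5: → [18,21); WM=14
i=17 t=17 v=6: → [9,21); WM=17
i=18 t=20 v=6: → [9,23); WM=17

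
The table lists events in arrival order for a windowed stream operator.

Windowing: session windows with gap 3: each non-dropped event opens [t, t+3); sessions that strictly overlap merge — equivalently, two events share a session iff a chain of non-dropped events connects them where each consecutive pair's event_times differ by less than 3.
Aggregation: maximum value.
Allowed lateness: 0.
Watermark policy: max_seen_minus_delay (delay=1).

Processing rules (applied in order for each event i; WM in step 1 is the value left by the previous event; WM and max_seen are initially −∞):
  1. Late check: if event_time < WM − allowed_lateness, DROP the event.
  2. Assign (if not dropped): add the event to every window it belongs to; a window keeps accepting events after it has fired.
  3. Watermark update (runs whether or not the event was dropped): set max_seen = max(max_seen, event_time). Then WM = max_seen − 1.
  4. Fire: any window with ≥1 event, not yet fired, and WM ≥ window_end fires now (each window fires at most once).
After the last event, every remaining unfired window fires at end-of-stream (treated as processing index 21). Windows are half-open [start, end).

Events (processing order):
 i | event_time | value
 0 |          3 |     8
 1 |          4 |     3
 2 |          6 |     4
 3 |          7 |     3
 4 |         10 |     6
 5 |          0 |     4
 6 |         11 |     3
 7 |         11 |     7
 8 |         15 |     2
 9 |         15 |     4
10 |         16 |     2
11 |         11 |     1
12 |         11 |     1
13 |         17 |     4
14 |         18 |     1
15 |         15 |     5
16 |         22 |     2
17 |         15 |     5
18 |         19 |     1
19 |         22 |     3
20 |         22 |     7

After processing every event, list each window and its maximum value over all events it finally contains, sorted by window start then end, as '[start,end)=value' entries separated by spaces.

[3,10)=8 [10,14)=7 [15,21)=4 [22,25)=7

i=0 t=3 v=8: → [3,6); WM=2
i=1 t=4 v=3: → [3,7); WM=3
i=2 t=6 v=4: → [3,9); WM=5
i=3 t=7 v=3: → [3,10); WM=6
i=4 t=10 v=6: → [10,13); WM=9
i=5 t=0 v=4: DROP (t<9-0); WM=9
i=6 t=11 v=3: → [10,14); WM=10
i=7 t=11 v=7: → [10,14); WM=10
i=8 t=15 v=2: → [15,18); WM=14
i=9 t=15 v=4: → [15,18); WM=14
i=10 t=16 v=2: → [15,19); WM=15
i=11 t=11 v=1: DROP (t<15-0); WM=15
i=12 t=11 v=1: DROP (t<15-0); WM=15
i=13 t=17 v=4: → [15,20); WM=16
i=14 t=18 v=1: → [15,21); WM=17
i=15 t=15 v=5: DROP (t<17-0); WM=17
i=16 t=22 v=2: → [22,25); WM=21
i=17 t=15 v=5: DROP (t<21-0); WM=21
i=18 t=19 v=1: DROP (t<21-0); WM=21
i=19 t=22 v=3: → [22,25); WM=21
i=20 t=22 v=7: → [22,25); WM=21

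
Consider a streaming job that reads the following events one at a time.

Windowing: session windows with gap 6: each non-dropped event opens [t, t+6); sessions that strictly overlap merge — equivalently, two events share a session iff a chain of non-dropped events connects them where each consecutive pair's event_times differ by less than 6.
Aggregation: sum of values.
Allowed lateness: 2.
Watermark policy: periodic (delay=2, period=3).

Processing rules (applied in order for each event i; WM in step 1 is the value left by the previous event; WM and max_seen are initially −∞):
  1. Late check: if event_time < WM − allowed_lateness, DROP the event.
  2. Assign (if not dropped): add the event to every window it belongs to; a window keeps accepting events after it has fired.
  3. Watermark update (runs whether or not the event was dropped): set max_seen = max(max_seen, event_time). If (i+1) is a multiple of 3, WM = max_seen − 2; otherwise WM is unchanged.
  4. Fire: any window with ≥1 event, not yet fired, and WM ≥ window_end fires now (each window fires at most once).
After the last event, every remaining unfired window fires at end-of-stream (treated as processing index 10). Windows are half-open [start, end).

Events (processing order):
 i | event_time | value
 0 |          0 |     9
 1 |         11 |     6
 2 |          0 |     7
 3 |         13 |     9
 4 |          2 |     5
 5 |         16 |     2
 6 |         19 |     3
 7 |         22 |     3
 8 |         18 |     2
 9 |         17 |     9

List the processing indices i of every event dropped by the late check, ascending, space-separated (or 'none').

i=0 t=0 v=9: → [0,6); WM=−∞
i=1 t=11 v=6: → [11,17); WM=−∞
i=2 t=0 v=7: → [0,6); WM=9
i=3 t=13 v=9: → [11,19); WM=9
i=4 t=2 v=5: DROP (t<9-2); WM=9
i=5 t=16 v=2: → [11,22); WM=14
i=6 t=19 v=3: → [11,25); WM=14
i=7 t=22 v=3: → [11,28); WM=14
i=8 t=18 v=2: → [11,28); WM=20
i=9 t=17 v=9: DROP (t<20-2); WM=20

4 9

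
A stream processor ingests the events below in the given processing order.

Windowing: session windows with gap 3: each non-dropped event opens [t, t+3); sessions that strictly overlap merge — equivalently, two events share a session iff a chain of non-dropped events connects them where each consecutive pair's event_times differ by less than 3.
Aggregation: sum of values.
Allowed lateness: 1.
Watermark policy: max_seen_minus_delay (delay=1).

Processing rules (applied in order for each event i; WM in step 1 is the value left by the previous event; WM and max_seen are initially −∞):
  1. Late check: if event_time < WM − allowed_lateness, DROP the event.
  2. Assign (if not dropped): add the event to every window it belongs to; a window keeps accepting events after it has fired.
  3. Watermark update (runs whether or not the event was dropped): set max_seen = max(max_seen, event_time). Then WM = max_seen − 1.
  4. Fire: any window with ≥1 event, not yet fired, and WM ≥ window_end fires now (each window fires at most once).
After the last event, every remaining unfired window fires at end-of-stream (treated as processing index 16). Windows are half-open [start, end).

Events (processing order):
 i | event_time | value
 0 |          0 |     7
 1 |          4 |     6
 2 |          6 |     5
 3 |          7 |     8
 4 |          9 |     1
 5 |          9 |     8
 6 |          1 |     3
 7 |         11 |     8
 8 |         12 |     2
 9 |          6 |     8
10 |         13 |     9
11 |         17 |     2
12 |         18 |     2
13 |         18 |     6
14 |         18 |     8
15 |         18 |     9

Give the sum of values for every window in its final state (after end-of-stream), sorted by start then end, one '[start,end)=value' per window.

i=0 t=0 v=7: → [0,3); WM=-1
i=1 t=4 v=6: → [4,7); WM=3
i=2 t=6 v=5: → [4,9); WM=5
i=3 t=7 v=8: → [4,10); WM=6
i=4 t=9 v=1: → [4,12); WM=8
i=5 t=9 v=8: → [4,12); WM=8
i=6 t=1 v=3: DROP (t<8-1); WM=8
i=7 t=11 v=8: → [4,14); WM=10
i=8 t=12 v=2: → [4,15); WM=11
i=9 t=6 v=8: DROP (t<11-1); WM=11
i=10 t=13 v=9: → [4,16); WM=12
i=11 t=17 v=2: → [17,20); WM=16
i=12 t=18 v=2: → [17,21); WM=17
i=13 t=18 v=6: → [17,21); WM=17
i=14 t=18 v=8: → [17,21); WM=17
i=15 t=18 v=9: → [17,21); WM=17

[0,3)=7 [4,16)=47 [17,21)=27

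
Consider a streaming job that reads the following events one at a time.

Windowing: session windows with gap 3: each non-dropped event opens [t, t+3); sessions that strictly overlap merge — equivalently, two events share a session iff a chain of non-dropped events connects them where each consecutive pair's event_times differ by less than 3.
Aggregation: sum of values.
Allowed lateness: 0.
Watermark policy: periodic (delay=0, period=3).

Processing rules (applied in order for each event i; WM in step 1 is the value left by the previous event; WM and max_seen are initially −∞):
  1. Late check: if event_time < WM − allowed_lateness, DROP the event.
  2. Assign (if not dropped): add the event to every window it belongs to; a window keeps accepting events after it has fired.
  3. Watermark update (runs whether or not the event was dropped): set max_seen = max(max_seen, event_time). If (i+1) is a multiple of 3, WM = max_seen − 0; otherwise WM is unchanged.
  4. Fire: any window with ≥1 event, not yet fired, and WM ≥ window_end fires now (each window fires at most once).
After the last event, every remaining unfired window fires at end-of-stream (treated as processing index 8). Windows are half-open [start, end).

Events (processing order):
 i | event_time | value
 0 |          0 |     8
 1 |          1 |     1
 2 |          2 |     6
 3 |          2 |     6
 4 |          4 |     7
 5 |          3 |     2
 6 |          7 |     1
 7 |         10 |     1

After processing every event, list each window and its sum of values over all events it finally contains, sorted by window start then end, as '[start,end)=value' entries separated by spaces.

i=0 t=0 v=8: → [0,3); WM=−∞
i=1 t=1 v=1: → [0,4); WM=−∞
i=2 t=2 v=6: → [0,5); WM=2
i=3 t=2 v=6: → [0,5); WM=2
i=4 t=4 v=7: → [0,7); WM=2
i=5 t=3 v=2: → [0,7); WM=4
i=6 t=7 v=1: → [7,10); WM=4
i=7 t=10 v=1: → [10,13); WM=4

[0,7)=30 [7,10)=1 [10,13)=1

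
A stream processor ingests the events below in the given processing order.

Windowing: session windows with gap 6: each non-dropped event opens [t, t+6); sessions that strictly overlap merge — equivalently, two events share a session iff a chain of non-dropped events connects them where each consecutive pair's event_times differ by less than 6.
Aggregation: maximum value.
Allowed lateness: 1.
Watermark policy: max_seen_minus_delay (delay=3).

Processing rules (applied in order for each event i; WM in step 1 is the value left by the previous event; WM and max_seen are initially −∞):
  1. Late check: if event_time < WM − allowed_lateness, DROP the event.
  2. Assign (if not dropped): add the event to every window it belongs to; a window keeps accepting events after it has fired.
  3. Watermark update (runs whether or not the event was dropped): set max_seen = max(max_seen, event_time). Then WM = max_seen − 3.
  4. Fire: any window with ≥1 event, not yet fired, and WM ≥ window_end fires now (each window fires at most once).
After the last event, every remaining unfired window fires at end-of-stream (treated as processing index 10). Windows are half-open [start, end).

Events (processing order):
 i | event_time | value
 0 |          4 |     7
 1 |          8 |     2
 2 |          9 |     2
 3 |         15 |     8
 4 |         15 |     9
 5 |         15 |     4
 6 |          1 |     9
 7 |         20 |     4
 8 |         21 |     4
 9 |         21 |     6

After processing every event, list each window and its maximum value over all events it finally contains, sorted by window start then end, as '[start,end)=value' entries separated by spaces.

[4,15)=7 [15,27)=9

i=0 t=4 v=7: → [4,10); WM=1
i=1 t=8 v=2: → [4,14); WM=5
i=2 t=9 v=2: → [4,15); WM=6
i=3 t=15 v=8: → [15,21); WM=12
i=4 t=15 v=9: → [15,21); WM=12
i=5 t=15 v=4: → [15,21); WM=12
i=6 t=1 v=9: DROP (t<12-1); WM=12
i=7 t=20 v=4: → [15,26); WM=17
i=8 t=21 v=4: → [15,27); WM=18
i=9 t=21 v=6: → [15,27); WM=18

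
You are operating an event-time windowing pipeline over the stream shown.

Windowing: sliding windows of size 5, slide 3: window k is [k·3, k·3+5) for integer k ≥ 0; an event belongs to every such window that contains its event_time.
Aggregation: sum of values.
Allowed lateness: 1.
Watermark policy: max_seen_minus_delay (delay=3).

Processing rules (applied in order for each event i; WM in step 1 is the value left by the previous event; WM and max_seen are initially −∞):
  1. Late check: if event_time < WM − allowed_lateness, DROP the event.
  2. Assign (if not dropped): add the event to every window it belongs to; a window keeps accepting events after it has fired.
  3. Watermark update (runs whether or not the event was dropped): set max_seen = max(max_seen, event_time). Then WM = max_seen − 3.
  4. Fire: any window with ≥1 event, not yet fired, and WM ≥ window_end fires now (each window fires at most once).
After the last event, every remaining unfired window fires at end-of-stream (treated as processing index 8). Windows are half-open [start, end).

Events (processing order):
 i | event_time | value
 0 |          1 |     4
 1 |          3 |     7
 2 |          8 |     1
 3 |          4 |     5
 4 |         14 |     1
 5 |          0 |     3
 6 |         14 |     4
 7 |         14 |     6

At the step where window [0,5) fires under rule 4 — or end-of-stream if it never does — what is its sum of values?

11

i=0 t=1 v=4: → [0,5); WM=-2
i=1 t=3 v=7: → [3,8),[0,5); WM=0
i=2 t=8 v=1: → [6,11); WM=5; [0,5) fires=11
i=3 t=4 v=5: → [3,8),[0,5); WM=5
i=4 t=14 v=1: → [12,17); WM=11; [3,8) fires=12 [6,11) fires=1
i=5 t=0 v=3: DROP (t<11-1); WM=11
i=6 t=14 v=4: → [12,17); WM=11
i=7 t=14 v=6: → [12,17); WM=11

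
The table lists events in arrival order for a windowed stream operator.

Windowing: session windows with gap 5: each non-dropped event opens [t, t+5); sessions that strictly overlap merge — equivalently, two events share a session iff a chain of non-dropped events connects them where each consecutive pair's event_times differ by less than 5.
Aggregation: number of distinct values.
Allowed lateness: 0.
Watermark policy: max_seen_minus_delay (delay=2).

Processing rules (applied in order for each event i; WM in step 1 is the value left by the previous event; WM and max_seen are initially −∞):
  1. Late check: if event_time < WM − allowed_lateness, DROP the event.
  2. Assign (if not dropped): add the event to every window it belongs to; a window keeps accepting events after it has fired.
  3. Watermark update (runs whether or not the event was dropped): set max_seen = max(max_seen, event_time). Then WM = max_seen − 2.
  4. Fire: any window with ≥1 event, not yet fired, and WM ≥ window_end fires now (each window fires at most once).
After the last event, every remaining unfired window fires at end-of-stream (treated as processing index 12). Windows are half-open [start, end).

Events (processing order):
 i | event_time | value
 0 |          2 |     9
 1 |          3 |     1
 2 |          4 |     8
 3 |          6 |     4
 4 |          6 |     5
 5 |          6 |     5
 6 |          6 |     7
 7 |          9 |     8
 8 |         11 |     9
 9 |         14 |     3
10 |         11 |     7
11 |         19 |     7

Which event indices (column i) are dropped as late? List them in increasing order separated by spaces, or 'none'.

10

i=0 t=2 v=9: → [2,7); WM=0
i=1 t=3 v=1: → [2,8); WM=1
i=2 t=4 v=8: → [2,9); WM=2
i=3 t=6 v=4: → [2,11); WM=4
i=4 t=6 v=5: → [2,11); WM=4
i=5 t=6 v=5: → [2,11); WM=4
i=6 t=6 v=7: → [2,11); WM=4
i=7 t=9 v=8: → [2,14); WM=7
i=8 t=11 v=9: → [2,16); WM=9
i=9 t=14 v=3: → [2,19); WM=12
i=10 t=11 v=7: DROP (t<12-0); WM=12
i=11 t=19 v=7: → [19,24); WM=17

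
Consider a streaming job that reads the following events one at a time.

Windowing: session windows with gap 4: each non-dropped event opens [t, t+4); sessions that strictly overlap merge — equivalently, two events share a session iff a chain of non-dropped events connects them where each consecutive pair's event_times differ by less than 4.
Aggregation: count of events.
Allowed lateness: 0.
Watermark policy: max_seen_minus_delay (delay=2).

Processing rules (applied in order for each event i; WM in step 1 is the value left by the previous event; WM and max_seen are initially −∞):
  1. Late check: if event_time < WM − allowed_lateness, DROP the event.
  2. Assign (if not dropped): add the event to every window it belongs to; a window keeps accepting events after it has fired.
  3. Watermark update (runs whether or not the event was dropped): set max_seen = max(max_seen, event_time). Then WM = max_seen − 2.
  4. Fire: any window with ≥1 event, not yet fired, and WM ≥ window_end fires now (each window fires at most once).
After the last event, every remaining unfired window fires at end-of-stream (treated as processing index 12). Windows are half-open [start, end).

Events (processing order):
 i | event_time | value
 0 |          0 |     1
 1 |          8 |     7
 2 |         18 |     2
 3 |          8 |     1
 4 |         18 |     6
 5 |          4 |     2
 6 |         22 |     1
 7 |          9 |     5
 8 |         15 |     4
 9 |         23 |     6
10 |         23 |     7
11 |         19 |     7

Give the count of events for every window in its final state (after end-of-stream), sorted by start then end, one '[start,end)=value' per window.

i=0 t=0 v=1: → [0,4); WM=-2
i=1 t=8 v=7: → [8,12); WM=6
i=2 t=18 v=2: → [18,22); WM=16
i=3 t=8 v=1: DROP (t<16-0); WM=16
i=4 t=18 v=6: → [18,22); WM=16
i=5 t=4 v=2: DROP (t<16-0); WM=16
i=6 t=22 v=1: → [22,26); WM=20
i=7 t=9 v=5: DROP (t<20-0); WM=20
i=8 t=15 v=4: DROP (t<20-0); WM=20
i=9 t=23 v=6: → [22,27); WM=21
i=10 t=23 v=7: → [22,27); WM=21
i=11 t=19 v=7: DROP (t<21-0); WM=21

[0,4)=1 [8,12)=1 [18,22)=2 [22,27)=3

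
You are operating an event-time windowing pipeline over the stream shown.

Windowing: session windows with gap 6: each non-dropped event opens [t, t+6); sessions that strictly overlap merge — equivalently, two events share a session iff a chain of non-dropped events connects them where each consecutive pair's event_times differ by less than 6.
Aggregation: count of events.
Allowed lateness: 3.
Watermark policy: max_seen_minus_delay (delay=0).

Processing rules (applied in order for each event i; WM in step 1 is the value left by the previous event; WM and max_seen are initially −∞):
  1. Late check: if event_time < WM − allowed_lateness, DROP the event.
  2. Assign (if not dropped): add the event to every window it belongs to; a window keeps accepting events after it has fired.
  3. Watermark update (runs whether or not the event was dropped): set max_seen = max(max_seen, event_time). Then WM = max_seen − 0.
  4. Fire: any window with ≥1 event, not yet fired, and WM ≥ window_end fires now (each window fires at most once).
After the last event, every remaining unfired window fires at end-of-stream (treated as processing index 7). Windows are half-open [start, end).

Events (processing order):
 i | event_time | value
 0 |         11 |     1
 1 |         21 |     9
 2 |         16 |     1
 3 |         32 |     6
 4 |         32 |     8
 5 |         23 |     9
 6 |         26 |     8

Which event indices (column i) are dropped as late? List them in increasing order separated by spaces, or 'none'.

2 5 6

i=0 t=11 v=1: → [11,17); WM=11
i=1 t=21 v=9: → [21,27); WM=21
i=2 t=16 v=1: DROP (t<21-3); WM=21
i=3 t=32 v=6: → [32,38); WM=32
i=4 t=32 v=8: → [32,38); WM=32
i=5 t=23 v=9: DROP (t<32-3); WM=32
i=6 t=26 v=8: DROP (t<32-3); WM=32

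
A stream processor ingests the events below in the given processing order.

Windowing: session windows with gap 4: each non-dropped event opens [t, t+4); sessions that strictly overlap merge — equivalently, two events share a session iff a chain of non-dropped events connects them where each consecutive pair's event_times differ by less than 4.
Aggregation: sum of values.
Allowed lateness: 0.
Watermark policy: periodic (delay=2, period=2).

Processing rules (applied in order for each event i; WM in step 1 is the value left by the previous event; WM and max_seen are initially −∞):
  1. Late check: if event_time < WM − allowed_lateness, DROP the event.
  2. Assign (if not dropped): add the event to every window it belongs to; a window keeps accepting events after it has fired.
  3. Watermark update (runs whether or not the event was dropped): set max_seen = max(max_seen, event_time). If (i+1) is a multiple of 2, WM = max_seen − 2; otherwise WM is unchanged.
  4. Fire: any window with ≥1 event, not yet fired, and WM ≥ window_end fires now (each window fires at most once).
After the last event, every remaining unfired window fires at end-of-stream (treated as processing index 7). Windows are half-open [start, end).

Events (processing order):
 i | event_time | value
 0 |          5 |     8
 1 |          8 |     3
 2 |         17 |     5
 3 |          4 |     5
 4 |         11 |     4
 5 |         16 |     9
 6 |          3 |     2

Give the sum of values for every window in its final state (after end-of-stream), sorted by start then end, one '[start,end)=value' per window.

i=0 t=5 v=8: → [5,9); WM=−∞
i=1 t=8 v=3: → [5,12); WM=6
i=2 t=17 v=5: → [17,21); WM=6
i=3 t=4 v=5: DROP (t<6-0); WM=15
i=4 t=11 v=4: DROP (t<15-0); WM=15
i=5 t=16 v=9: → [16,21); WM=15
i=6 t=3 v=2: DROP (t<15-0); WM=15

[5,12)=11 [16,21)=14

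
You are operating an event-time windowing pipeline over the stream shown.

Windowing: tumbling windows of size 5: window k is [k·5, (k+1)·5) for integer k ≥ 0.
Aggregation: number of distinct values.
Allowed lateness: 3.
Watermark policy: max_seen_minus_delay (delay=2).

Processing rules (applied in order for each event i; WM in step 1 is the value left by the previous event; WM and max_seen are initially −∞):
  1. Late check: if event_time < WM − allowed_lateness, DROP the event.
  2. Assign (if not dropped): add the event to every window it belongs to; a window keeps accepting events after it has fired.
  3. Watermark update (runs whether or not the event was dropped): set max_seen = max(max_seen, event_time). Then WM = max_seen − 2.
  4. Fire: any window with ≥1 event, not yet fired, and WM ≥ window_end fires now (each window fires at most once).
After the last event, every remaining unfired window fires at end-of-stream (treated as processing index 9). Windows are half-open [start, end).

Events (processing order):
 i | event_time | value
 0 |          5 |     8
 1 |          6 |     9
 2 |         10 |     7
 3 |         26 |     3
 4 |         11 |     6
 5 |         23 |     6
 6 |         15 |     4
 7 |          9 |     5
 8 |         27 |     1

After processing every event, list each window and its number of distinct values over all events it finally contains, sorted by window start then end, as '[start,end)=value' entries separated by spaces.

i=0 t=5 v=8: → [5,10); WM=3
i=1 t=6 v=9: → [5,10); WM=4
i=2 t=10 v=7: → [10,15); WM=8
i=3 t=26 v=3: → [25,30); WM=24; [5,10) fires=2 [10,15) fires=1
i=4 t=11 v=6: DROP (t<24-3); WM=24
i=5 t=23 v=6: → [20,25); WM=24
i=6 t=15 v=4: DROP (t<24-3); WM=24
i=7 t=9 v=5: DROP (t<24-3); WM=24
i=8 t=27 v=1: → [25,30); WM=25; [20,25) fires=1

[5,10)=2 [10,15)=1 [20,25)=1 [25,30)=2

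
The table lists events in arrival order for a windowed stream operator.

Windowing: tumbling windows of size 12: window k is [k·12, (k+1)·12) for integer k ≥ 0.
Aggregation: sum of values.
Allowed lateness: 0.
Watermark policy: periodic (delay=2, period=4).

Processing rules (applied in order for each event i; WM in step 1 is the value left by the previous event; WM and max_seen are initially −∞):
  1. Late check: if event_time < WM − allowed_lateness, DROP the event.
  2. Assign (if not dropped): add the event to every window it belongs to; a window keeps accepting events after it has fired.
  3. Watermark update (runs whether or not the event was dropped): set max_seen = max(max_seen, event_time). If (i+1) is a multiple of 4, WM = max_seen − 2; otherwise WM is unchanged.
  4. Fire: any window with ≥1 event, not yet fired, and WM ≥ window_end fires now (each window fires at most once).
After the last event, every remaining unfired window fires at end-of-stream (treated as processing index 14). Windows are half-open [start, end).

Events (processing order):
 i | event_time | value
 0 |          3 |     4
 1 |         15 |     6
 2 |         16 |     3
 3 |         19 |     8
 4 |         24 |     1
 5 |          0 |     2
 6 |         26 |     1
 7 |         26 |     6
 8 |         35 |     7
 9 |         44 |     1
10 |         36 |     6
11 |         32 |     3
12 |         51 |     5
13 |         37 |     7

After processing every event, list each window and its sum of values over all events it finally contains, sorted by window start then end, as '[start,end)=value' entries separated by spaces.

[0,12)=4 [12,24)=17 [24,36)=18 [36,48)=7 [48,60)=5

i=0 t=3 v=4: → [0,12); WM=−∞
i=1 t=15 v=6: → [12,24); WM=−∞
i=2 t=16 v=3: → [12,24); WM=−∞
i=3 t=19 v=8: → [12,24); WM=17; [0,12) fires=4
i=4 t=24 v=1: → [24,36); WM=17
i=5 t=0 v=2: DROP (t<17-0); WM=17
i=6 t=26 v=1: → [24,36); WM=17
i=7 t=26 v=6: → [24,36); WM=24; [12,24) fires=17
i=8 t=35 v=7: → [24,36); WM=24
i=9 t=44 v=1: → [36,48); WM=24
i=10 t=36 v=6: → [36,48); WM=24
i=11 t=32 v=3: → [24,36); WM=42; [24,36) fires=18
i=12 t=51 v=5: → [48,60); WM=42
i=13 t=37 v=7: DROP (t<42-0); WM=42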